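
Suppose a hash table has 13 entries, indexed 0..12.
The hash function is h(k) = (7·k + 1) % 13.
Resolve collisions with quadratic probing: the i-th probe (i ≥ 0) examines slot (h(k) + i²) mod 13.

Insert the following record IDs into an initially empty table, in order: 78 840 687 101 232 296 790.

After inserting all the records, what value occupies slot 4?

78: h=1 → slot 1
840: h=5 → slot 5
687: h=0 → slot 0
101: h=6 → slot 6
232: h=0, probe 0,1,4 → slot 4
296: h=6, probe 6,7 → slot 7
790: h=6, probe 6,7,10 → slot 10
Table: [687, 78, ∅, ∅, 232, 840, 101, 296, ∅, ∅, 790, ∅, ∅]

232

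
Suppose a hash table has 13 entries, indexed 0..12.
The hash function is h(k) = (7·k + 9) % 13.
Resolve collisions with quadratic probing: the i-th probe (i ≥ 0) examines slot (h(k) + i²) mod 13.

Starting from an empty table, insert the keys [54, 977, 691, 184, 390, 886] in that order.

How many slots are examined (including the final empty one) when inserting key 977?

2

54: h=10 -> slot 10
977: h=10, probe 10,11 -> slot 11
691: h=10, probe 10,11,1 -> slot 1
184: h=10, probe 10,11,1,6 -> slot 6
390: h=9 -> slot 9
886: h=10, probe 10,11,1,6,0 -> slot 0
Table: [886, 691, ∅, ∅, ∅, ∅, 184, ∅, ∅, 390, 54, 977, ∅]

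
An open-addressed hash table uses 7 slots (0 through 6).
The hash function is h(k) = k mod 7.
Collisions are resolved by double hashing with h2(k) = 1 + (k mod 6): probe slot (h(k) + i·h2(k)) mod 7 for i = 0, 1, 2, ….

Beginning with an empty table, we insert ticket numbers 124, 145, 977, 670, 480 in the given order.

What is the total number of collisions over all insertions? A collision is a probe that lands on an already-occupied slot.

4

Insert 124: h=5, slot 5 empty => index 5.
Insert 145: h=5, h2=2, slot 5 occupied => index 0.
Insert 977: h=4, slot 4 empty => index 4.
Insert 670: h=5, h2=5, slot 5 occupied => index 3.
Insert 480: h=4, h2=1, slots 4,5 occupied => index 6.
Table: [145, —, —, 670, 977, 124, 480]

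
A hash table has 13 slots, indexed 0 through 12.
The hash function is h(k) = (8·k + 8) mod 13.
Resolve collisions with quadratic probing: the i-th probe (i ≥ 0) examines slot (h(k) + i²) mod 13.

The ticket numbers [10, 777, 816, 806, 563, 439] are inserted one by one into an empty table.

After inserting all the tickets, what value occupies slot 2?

Insert 10: h=10, slot 10 empty → index 10.
Insert 777: h=10, slot 10 occupied → index 11.
Insert 816: h=10, slots 10,11 occupied → index 1.
Insert 806: h=8, slot 8 empty → index 8.
Insert 563: h=1, slot 1 occupied → index 2.
Insert 439: h=10, slots 10,11,1 occupied → index 6.
Table: [∅, 816, 563, ∅, ∅, ∅, 439, ∅, 806, ∅, 10, 777, ∅]

563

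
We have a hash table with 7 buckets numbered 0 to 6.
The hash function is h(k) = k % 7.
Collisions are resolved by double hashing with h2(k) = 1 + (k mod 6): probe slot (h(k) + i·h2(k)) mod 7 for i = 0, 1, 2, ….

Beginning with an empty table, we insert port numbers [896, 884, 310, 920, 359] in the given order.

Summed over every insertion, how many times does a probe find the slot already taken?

3

896: h=0 -> slot 0
884: h=2 -> slot 2
310: h=2, h2=5, probe 2,0,5 -> slot 5
920: h=3 -> slot 3
359: h=2, h2=6, probe 2,1 -> slot 1
Table: [896, 359, 884, 920, ∅, 310, ∅]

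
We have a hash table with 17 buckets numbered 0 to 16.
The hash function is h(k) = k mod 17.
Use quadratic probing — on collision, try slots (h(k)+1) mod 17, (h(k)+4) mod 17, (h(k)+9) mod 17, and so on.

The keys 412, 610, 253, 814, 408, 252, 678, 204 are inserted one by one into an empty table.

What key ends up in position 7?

412 hashes to 4; slot 4 is free => place at 4.
610 hashes to 15; slot 15 is free => place at 15.
253 hashes to 15; 15 taken => place at 16.
814 hashes to 15; 15,16 taken => place at 2.
408 hashes to 0; slot 0 is free => place at 0.
252 hashes to 14; slot 14 is free => place at 14.
678 hashes to 15; 15,16,2 taken => place at 7.
204 hashes to 0; 0 taken => place at 1.
Table: [408, 204, 814, —, 412, —, —, 678, —, —, —, —, —, —, 252, 610, 253]

678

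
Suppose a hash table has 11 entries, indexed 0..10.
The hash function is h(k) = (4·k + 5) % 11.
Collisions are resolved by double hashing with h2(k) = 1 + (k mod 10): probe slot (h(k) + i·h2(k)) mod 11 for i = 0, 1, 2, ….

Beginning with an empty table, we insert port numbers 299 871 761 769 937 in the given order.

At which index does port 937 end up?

299: h=2 → slot 2
871: h=2, h2=2, probe 2,4 → slot 4
761: h=2, h2=2, probe 2,4,6 → slot 6
769: h=1 → slot 1
937: h=2, h2=8, probe 2,10 → slot 10
Table: [∅, 769, 299, ∅, 871, ∅, 761, ∅, ∅, ∅, 937]

10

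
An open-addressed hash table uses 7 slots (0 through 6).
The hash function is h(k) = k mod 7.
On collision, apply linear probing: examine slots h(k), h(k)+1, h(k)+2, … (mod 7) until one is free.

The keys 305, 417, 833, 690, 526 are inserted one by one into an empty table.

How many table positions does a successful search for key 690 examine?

Insert 305: h=4, slot 4 empty -> index 4.
Insert 417: h=4, slot 4 occupied -> index 5.
Insert 833: h=0, slot 0 empty -> index 0.
Insert 690: h=4, slots 4,5 occupied -> index 6.
Insert 526: h=1, slot 1 empty -> index 1.
Table: [833, 526, ., ., 305, 417, 690]
Lookup 690: h=4, probe 4,5,6 → found at 6.

3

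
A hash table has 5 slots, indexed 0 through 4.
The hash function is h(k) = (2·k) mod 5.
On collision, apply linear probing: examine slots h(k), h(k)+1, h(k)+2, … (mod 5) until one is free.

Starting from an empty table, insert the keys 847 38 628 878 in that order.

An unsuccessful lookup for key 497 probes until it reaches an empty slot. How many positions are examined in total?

2

847 hashes to 4; slot 4 is free => place at 4.
38 hashes to 1; slot 1 is free => place at 1.
628 hashes to 1; 1 taken => place at 2.
878 hashes to 1; 1,2 taken => place at 3.
Table: [—, 38, 628, 878, 847]
Lookup 497: h=4, probe 4,0 → slot 0 empty, not found.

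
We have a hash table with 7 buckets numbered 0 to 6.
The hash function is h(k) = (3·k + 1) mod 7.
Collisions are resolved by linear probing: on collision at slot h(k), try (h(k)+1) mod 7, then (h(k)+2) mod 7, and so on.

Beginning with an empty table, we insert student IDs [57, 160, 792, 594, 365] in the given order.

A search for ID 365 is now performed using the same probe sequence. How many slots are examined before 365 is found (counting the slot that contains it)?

57 hashes to 4; slot 4 is free => place at 4.
160 hashes to 5; slot 5 is free => place at 5.
792 hashes to 4; 4,5 taken => place at 6.
594 hashes to 5; 5,6 taken => place at 0.
365 hashes to 4; 4,5,6,0 taken => place at 1.
Table: [594, 365, —, —, 57, 160, 792]
Lookup 365: h=4, probe 4,5,6,0,1 → found at 1.

5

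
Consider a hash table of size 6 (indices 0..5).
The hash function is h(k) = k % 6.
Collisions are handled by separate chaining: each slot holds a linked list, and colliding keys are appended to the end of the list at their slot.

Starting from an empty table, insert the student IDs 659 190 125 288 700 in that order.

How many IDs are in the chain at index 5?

2

Insert 659: h=5, bucket 5 empty -> new chain.
Insert 190: h=4, bucket 4 empty -> new chain.
Insert 125: h=5, bucket 5 nonempty -> append to chain.
Insert 288: h=0, bucket 0 empty -> new chain.
Insert 700: h=4, bucket 4 nonempty -> append to chain.
Final buckets:
0: 288
1: —
2: —
3: —
4: 190 -> 700
5: 659 -> 125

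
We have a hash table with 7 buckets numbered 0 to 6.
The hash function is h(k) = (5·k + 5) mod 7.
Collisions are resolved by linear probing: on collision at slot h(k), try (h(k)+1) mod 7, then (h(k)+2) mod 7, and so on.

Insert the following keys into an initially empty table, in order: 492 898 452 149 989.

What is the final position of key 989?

492: h=1 -> slot 1
898: h=1, probe 1,2 -> slot 2
452: h=4 -> slot 4
149: h=1, probe 1,2,3 -> slot 3
989: h=1, probe 1,2,3,4,5 -> slot 5
Table: [., 492, 898, 149, 452, 989, .]

5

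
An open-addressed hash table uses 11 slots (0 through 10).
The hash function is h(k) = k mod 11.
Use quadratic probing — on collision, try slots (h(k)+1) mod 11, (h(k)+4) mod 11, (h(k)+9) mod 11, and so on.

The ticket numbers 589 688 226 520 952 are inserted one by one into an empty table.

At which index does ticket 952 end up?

589 hashes to 6; slot 6 is free -> place at 6.
688 hashes to 6; 6 taken -> place at 7.
226 hashes to 6; 6,7 taken -> place at 10.
520 hashes to 3; slot 3 is free -> place at 3.
952 hashes to 6; 6,7,10 taken -> place at 4.
Table: [—, —, —, 520, 952, —, 589, 688, —, —, 226]

4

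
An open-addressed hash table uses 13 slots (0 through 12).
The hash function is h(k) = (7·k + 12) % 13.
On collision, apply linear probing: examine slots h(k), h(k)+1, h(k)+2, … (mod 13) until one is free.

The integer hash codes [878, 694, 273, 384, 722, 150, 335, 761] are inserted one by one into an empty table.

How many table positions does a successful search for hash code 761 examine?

878: h=9 -> slot 9
694: h=8 -> slot 8
273: h=12 -> slot 12
384: h=9, probe 9,10 -> slot 10
722: h=9, probe 9,10,11 -> slot 11
150: h=9, probe 9,10,11,12,0 -> slot 0
335: h=4 -> slot 4
761: h=9, probe 9,10,11,12,0,1 -> slot 1
Table: [150, 761, ∅, ∅, 335, ∅, ∅, ∅, 694, 878, 384, 722, 273]
Lookup 761: h=9, probe 9,10,11,12,0,1 → found at 1.

6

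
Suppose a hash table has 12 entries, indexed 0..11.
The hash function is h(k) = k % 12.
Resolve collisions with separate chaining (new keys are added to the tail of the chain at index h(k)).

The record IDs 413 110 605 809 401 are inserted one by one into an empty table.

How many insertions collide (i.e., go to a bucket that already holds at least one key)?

3

413 -> bucket 5
110 -> bucket 2
605 -> bucket 5 (collision)
809 -> bucket 5 (collision)
401 -> bucket 5 (collision)
Final buckets:
0: -
1: -
2: 110
3: -
4: -
5: 413 -> 605 -> 809 -> 401
6: -
7: -
8: -
9: -
10: -
11: -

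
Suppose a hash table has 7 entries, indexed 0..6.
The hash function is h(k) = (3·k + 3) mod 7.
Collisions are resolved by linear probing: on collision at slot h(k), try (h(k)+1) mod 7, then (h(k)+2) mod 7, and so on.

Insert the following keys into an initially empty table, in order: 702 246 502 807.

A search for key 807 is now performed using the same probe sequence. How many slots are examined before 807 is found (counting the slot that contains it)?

2

Insert 702: h=2, slot 2 empty → index 2.
Insert 246: h=6, slot 6 empty → index 6.
Insert 502: h=4, slot 4 empty → index 4.
Insert 807: h=2, slot 2 occupied → index 3.
Table: [_, _, 702, 807, 502, _, 246]
Lookup 807: h=2, probe 2,3 → found at 3.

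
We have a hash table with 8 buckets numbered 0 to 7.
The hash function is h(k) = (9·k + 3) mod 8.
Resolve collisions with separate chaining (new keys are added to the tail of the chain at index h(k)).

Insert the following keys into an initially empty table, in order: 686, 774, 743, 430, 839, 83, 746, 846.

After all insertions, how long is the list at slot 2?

Insert 686: h=1, bucket 1 empty -> new chain.
Insert 774: h=1, bucket 1 nonempty -> append to chain.
Insert 743: h=2, bucket 2 empty -> new chain.
Insert 430: h=1, bucket 1 nonempty -> append to chain.
Insert 839: h=2, bucket 2 nonempty -> append to chain.
Insert 83: h=6, bucket 6 empty -> new chain.
Insert 746: h=5, bucket 5 empty -> new chain.
Insert 846: h=1, bucket 1 nonempty -> append to chain.
Final buckets:
0: .
1: 686 -> 774 -> 430 -> 846
2: 743 -> 839
3: .
4: .
5: 746
6: 83
7: .

2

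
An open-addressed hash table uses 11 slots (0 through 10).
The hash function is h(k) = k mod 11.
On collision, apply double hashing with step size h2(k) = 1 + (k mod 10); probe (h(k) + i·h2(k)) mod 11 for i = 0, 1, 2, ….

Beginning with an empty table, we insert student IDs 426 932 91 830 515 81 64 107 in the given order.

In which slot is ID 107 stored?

Insert 426: h=8, slot 8 empty → index 8.
Insert 932: h=8, h2=3, slot 8 occupied → index 0.
Insert 91: h=3, slot 3 empty → index 3.
Insert 830: h=5, slot 5 empty → index 5.
Insert 515: h=9, slot 9 empty → index 9.
Insert 81: h=4, slot 4 empty → index 4.
Insert 64: h=9, h2=5, slots 9,3,8 occupied → index 2.
Insert 107: h=8, h2=8, slots 8,5,2 occupied → index 10.
Table: [932, _, 64, 91, 81, 830, _, _, 426, 515, 107]

10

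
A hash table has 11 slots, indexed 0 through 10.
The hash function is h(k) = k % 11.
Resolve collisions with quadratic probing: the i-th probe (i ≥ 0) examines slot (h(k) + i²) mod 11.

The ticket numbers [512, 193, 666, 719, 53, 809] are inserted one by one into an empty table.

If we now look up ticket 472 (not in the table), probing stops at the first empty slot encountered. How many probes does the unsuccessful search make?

512 hashes to 6; slot 6 is free => place at 6.
193 hashes to 6; 6 taken => place at 7.
666 hashes to 6; 6,7 taken => place at 10.
719 hashes to 4; slot 4 is free => place at 4.
53 hashes to 9; slot 9 is free => place at 9.
809 hashes to 6; 6,7,10,4 taken => place at 0.
Table: [809, ., ., ., 719, ., 512, 193, ., 53, 666]
Lookup 472: h=10, probe 10,0,3 → slot 3 empty, not found.

3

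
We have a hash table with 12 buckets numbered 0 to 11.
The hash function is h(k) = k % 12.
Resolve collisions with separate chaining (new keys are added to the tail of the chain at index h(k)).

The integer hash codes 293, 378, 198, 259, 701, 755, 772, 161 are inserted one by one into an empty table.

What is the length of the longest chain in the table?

3

Insert 293: h=5, bucket 5 empty -> new chain.
Insert 378: h=6, bucket 6 empty -> new chain.
Insert 198: h=6, bucket 6 nonempty -> append to chain.
Insert 259: h=7, bucket 7 empty -> new chain.
Insert 701: h=5, bucket 5 nonempty -> append to chain.
Insert 755: h=11, bucket 11 empty -> new chain.
Insert 772: h=4, bucket 4 empty -> new chain.
Insert 161: h=5, bucket 5 nonempty -> append to chain.
Final buckets:
0: .
1: .
2: .
3: .
4: 772
5: 293 -> 701 -> 161
6: 378 -> 198
7: 259
8: .
9: .
10: .
11: 755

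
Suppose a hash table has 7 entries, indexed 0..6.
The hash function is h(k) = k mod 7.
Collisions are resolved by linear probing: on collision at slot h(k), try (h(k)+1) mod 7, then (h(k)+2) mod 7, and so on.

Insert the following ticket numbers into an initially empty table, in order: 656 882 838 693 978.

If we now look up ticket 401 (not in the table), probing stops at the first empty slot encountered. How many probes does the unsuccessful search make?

2

656 hashes to 5; slot 5 is free → place at 5.
882 hashes to 0; slot 0 is free → place at 0.
838 hashes to 5; 5 taken → place at 6.
693 hashes to 0; 0 taken → place at 1.
978 hashes to 5; 5,6,0,1 taken → place at 2.
Table: [882, 693, 978, -, -, 656, 838]
Lookup 401: h=2, probe 2,3 → slot 3 empty, not found.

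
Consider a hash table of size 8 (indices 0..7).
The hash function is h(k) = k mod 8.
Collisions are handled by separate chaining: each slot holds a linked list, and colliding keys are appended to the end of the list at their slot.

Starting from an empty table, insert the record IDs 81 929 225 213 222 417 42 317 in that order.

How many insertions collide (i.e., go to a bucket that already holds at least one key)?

4

Insert 81: h=1, bucket 1 empty -> new chain.
Insert 929: h=1, bucket 1 nonempty -> append to chain.
Insert 225: h=1, bucket 1 nonempty -> append to chain.
Insert 213: h=5, bucket 5 empty -> new chain.
Insert 222: h=6, bucket 6 empty -> new chain.
Insert 417: h=1, bucket 1 nonempty -> append to chain.
Insert 42: h=2, bucket 2 empty -> new chain.
Insert 317: h=5, bucket 5 nonempty -> append to chain.
Final buckets:
0: _
1: 81 -> 929 -> 225 -> 417
2: 42
3: _
4: _
5: 213 -> 317
6: 222
7: _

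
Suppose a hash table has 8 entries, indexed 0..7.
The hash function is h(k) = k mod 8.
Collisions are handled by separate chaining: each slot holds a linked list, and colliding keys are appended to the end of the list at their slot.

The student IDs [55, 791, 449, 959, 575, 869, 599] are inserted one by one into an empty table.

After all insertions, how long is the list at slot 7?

Insert 55: h=7, bucket 7 empty → new chain.
Insert 791: h=7, bucket 7 nonempty → append to chain.
Insert 449: h=1, bucket 1 empty → new chain.
Insert 959: h=7, bucket 7 nonempty → append to chain.
Insert 575: h=7, bucket 7 nonempty → append to chain.
Insert 869: h=5, bucket 5 empty → new chain.
Insert 599: h=7, bucket 7 nonempty → append to chain.
Final buckets:
0: .
1: 449
2: .
3: .
4: .
5: 869
6: .
7: 55 -> 791 -> 959 -> 575 -> 599

5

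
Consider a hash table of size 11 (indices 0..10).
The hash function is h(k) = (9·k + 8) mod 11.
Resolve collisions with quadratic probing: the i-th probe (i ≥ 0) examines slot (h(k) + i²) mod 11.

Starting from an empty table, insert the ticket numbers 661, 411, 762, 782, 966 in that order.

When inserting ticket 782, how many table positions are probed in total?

661: h=6 -> slot 6
411: h=0 -> slot 0
762: h=2 -> slot 2
782: h=6, probe 6,7 -> slot 7
966: h=1 -> slot 1
Table: [411, 966, 762, —, —, —, 661, 782, —, —, —]

2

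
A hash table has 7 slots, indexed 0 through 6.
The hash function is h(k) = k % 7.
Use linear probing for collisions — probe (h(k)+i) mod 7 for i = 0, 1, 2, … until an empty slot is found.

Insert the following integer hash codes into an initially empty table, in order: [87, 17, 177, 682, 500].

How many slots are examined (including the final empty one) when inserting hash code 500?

Insert 87: h=3, slot 3 empty -> index 3.
Insert 17: h=3, slot 3 occupied -> index 4.
Insert 177: h=2, slot 2 empty -> index 2.
Insert 682: h=3, slots 3,4 occupied -> index 5.
Insert 500: h=3, slots 3,4,5 occupied -> index 6.
Table: [_, _, 177, 87, 17, 682, 500]

4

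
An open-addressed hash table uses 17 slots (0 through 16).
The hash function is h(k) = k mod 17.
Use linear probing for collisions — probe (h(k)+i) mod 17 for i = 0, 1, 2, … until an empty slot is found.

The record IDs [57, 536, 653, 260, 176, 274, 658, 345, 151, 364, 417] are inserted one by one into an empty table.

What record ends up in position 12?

658

57: h=6 → slot 6
536: h=9 → slot 9
653: h=7 → slot 7
260: h=5 → slot 5
176: h=6, probe 6,7,8 → slot 8
274: h=2 → slot 2
658: h=12 → slot 12
345: h=5, probe 5,6,7,8,9,10 → slot 10
151: h=15 → slot 15
364: h=7, probe 7,8,9,10,11 → slot 11
417: h=9, probe 9,10,11,12,13 → slot 13
Table: [-, -, 274, -, -, 260, 57, 653, 176, 536, 345, 364, 658, 417, -, 151, -]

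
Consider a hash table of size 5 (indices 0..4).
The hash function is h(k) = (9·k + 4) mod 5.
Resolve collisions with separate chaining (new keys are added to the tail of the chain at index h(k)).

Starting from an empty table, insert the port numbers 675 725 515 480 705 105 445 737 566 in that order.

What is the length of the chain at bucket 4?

7

675 -> bucket 4
725 -> bucket 4 (collision)
515 -> bucket 4 (collision)
480 -> bucket 4 (collision)
705 -> bucket 4 (collision)
105 -> bucket 4 (collision)
445 -> bucket 4 (collision)
737 -> bucket 2
566 -> bucket 3
Final buckets:
0: .
1: .
2: 737
3: 566
4: 675 -> 725 -> 515 -> 480 -> 705 -> 105 -> 445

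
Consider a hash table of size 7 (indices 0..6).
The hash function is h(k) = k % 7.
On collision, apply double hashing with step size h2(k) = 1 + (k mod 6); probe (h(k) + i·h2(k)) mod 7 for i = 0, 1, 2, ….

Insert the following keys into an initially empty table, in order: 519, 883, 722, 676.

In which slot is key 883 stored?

3

Insert 519: h=1, slot 1 empty → index 1.
Insert 883: h=1, h2=2, slot 1 occupied → index 3.
Insert 722: h=1, h2=3, slot 1 occupied → index 4.
Insert 676: h=4, h2=5, slot 4 occupied → index 2.
Table: [., 519, 676, 883, 722, ., .]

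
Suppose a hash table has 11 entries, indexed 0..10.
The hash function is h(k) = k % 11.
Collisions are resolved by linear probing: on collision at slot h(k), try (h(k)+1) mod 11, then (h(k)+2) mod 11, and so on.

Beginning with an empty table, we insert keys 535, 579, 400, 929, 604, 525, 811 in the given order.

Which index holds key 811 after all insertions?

535 hashes to 7; slot 7 is free -> place at 7.
579 hashes to 7; 7 taken -> place at 8.
400 hashes to 4; slot 4 is free -> place at 4.
929 hashes to 5; slot 5 is free -> place at 5.
604 hashes to 10; slot 10 is free -> place at 10.
525 hashes to 8; 8 taken -> place at 9.
811 hashes to 8; 8,9,10 taken -> place at 0.
Table: [811, —, —, —, 400, 929, —, 535, 579, 525, 604]

0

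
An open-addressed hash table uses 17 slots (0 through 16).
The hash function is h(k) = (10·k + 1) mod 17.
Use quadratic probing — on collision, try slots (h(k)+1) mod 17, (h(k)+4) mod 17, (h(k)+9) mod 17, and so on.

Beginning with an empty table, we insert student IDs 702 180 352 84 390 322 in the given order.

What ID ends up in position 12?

Insert 702: h=0, slot 0 empty → index 0.
Insert 180: h=16, slot 16 empty → index 16.
Insert 352: h=2, slot 2 empty → index 2.
Insert 84: h=8, slot 8 empty → index 8.
Insert 390: h=8, slot 8 occupied → index 9.
Insert 322: h=8, slots 8,9 occupied → index 12.
Table: [702, _, 352, _, _, _, _, _, 84, 390, _, _, 322, _, _, _, 180]

322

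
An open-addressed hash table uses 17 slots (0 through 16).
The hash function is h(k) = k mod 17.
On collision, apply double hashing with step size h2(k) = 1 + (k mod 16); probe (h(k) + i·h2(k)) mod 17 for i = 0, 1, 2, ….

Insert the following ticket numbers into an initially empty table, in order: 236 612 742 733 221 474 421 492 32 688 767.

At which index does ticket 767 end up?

Insert 236: h=15, slot 15 empty → index 15.
Insert 612: h=0, slot 0 empty → index 0.
Insert 742: h=11, slot 11 empty → index 11.
Insert 733: h=2, slot 2 empty → index 2.
Insert 221: h=0, h2=14, slot 0 occupied → index 14.
Insert 474: h=15, h2=11, slot 15 occupied → index 9.
Insert 421: h=13, slot 13 empty → index 13.
Insert 492: h=16, slot 16 empty → index 16.
Insert 32: h=15, h2=1, slots 15,16,0 occupied → index 1.
Insert 688: h=8, slot 8 empty → index 8.
Insert 767: h=2, h2=16, slots 2,1,0,16,15,14,13 occupied → index 12.
Table: [612, 32, 733, —, —, —, —, —, 688, 474, —, 742, 767, 421, 221, 236, 492]

12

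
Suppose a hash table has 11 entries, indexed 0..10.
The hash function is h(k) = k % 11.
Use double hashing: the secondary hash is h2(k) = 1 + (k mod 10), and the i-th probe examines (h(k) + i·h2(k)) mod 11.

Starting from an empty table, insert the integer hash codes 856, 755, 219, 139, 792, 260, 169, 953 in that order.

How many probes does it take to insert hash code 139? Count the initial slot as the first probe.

856: h=9 => slot 9
755: h=7 => slot 7
219: h=10 => slot 10
139: h=7, h2=10, probe 7,6 => slot 6
792: h=0 => slot 0
260: h=7, h2=1, probe 7,8 => slot 8
169: h=4 => slot 4
953: h=7, h2=4, probe 7,0,4,8,1 => slot 1
Table: [792, 953, —, —, 169, —, 139, 755, 260, 856, 219]

2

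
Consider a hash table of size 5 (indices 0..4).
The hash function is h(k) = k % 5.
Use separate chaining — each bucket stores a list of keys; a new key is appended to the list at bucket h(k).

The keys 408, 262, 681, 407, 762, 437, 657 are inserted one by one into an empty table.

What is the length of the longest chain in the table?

5

408 -> bucket 3
262 -> bucket 2
681 -> bucket 1
407 -> bucket 2 (collision)
762 -> bucket 2 (collision)
437 -> bucket 2 (collision)
657 -> bucket 2 (collision)
Final buckets:
0: .
1: 681
2: 262 -> 407 -> 762 -> 437 -> 657
3: 408
4: .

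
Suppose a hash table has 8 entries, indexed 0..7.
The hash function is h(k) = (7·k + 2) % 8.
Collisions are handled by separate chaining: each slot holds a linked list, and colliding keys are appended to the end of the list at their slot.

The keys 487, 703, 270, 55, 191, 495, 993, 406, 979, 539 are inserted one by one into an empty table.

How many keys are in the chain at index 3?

Insert 487: h=3, bucket 3 empty -> new chain.
Insert 703: h=3, bucket 3 nonempty -> append to chain.
Insert 270: h=4, bucket 4 empty -> new chain.
Insert 55: h=3, bucket 3 nonempty -> append to chain.
Insert 191: h=3, bucket 3 nonempty -> append to chain.
Insert 495: h=3, bucket 3 nonempty -> append to chain.
Insert 993: h=1, bucket 1 empty -> new chain.
Insert 406: h=4, bucket 4 nonempty -> append to chain.
Insert 979: h=7, bucket 7 empty -> new chain.
Insert 539: h=7, bucket 7 nonempty -> append to chain.
Final buckets:
0: -
1: 993
2: -
3: 487 -> 703 -> 55 -> 191 -> 495
4: 270 -> 406
5: -
6: -
7: 979 -> 539

5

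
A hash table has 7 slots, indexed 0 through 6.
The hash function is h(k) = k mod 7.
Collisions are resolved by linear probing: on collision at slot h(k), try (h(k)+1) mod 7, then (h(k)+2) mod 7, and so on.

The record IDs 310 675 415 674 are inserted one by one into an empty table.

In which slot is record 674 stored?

310 hashes to 2; slot 2 is free -> place at 2.
675 hashes to 3; slot 3 is free -> place at 3.
415 hashes to 2; 2,3 taken -> place at 4.
674 hashes to 2; 2,3,4 taken -> place at 5.
Table: [∅, ∅, 310, 675, 415, 674, ∅]

5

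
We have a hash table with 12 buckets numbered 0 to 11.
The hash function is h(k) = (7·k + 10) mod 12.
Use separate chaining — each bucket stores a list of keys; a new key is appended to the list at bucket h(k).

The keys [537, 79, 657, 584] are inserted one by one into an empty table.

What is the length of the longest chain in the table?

2

537 -> bucket 1
79 -> bucket 11
657 -> bucket 1 (collision)
584 -> bucket 6
Final buckets:
0: ∅
1: 537 -> 657
2: ∅
3: ∅
4: ∅
5: ∅
6: 584
7: ∅
8: ∅
9: ∅
10: ∅
11: 79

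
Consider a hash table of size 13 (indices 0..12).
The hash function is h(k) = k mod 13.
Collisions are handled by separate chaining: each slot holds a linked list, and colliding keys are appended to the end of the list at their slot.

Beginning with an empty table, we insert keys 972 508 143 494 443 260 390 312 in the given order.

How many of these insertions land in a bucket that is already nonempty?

5

972 -> bucket 10
508 -> bucket 1
143 -> bucket 0
494 -> bucket 0 (collision)
443 -> bucket 1 (collision)
260 -> bucket 0 (collision)
390 -> bucket 0 (collision)
312 -> bucket 0 (collision)
Final buckets:
0: 143 -> 494 -> 260 -> 390 -> 312
1: 508 -> 443
2: ∅
3: ∅
4: ∅
5: ∅
6: ∅
7: ∅
8: ∅
9: ∅
10: 972
11: ∅
12: ∅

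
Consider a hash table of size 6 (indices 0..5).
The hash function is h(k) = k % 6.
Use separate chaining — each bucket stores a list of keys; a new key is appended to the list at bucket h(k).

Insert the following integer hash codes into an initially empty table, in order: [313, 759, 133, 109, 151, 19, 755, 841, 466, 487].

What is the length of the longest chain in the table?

7

313 → bucket 1
759 → bucket 3
133 → bucket 1 (collision)
109 → bucket 1 (collision)
151 → bucket 1 (collision)
19 → bucket 1 (collision)
755 → bucket 5
841 → bucket 1 (collision)
466 → bucket 4
487 → bucket 1 (collision)
Final buckets:
0: -
1: 313 -> 133 -> 109 -> 151 -> 19 -> 841 -> 487
2: -
3: 759
4: 466
5: 755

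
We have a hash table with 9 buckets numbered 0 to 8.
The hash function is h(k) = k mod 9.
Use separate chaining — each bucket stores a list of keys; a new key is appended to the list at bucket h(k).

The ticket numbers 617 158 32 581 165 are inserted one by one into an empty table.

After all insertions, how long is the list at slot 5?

Insert 617: h=5, bucket 5 empty → new chain.
Insert 158: h=5, bucket 5 nonempty → append to chain.
Insert 32: h=5, bucket 5 nonempty → append to chain.
Insert 581: h=5, bucket 5 nonempty → append to chain.
Insert 165: h=3, bucket 3 empty → new chain.
Final buckets:
0: _
1: _
2: _
3: 165
4: _
5: 617 -> 158 -> 32 -> 581
6: _
7: _
8: _

4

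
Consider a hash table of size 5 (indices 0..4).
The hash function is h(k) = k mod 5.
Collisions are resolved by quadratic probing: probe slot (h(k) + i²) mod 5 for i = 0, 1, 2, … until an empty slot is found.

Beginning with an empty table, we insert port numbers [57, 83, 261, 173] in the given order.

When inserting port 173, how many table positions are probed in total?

2

57 hashes to 2; slot 2 is free → place at 2.
83 hashes to 3; slot 3 is free → place at 3.
261 hashes to 1; slot 1 is free → place at 1.
173 hashes to 3; 3 taken → place at 4.
Table: [∅, 261, 57, 83, 173]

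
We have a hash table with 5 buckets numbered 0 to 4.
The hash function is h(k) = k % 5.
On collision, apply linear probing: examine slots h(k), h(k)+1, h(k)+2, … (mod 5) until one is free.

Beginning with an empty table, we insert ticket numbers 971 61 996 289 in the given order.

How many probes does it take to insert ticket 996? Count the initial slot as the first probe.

971: h=1 -> slot 1
61: h=1, probe 1,2 -> slot 2
996: h=1, probe 1,2,3 -> slot 3
289: h=4 -> slot 4
Table: [∅, 971, 61, 996, 289]

3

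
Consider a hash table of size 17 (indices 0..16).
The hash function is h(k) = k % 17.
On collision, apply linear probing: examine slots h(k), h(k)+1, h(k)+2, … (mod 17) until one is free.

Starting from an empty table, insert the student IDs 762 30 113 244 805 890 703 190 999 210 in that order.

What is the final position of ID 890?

762: h=14 → slot 14
30: h=13 → slot 13
113: h=11 → slot 11
244: h=6 → slot 6
805: h=6, probe 6,7 → slot 7
890: h=6, probe 6,7,8 → slot 8
703: h=6, probe 6,7,8,9 → slot 9
190: h=3 → slot 3
999: h=13, probe 13,14,15 → slot 15
210: h=6, probe 6,7,8,9,10 → slot 10
Table: [∅, ∅, ∅, 190, ∅, ∅, 244, 805, 890, 703, 210, 113, ∅, 30, 762, 999, ∅]

8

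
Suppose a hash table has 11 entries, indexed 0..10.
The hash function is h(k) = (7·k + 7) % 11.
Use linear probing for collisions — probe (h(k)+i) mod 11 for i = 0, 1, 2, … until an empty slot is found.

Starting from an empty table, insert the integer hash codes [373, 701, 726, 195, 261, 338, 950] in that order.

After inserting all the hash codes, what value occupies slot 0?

Insert 373: h=0, slot 0 empty -> index 0.
Insert 701: h=8, slot 8 empty -> index 8.
Insert 726: h=7, slot 7 empty -> index 7.
Insert 195: h=8, slot 8 occupied -> index 9.
Insert 261: h=8, slots 8,9 occupied -> index 10.
Insert 338: h=8, slots 8,9,10,0 occupied -> index 1.
Insert 950: h=2, slot 2 empty -> index 2.
Table: [373, 338, 950, _, _, _, _, 726, 701, 195, 261]

373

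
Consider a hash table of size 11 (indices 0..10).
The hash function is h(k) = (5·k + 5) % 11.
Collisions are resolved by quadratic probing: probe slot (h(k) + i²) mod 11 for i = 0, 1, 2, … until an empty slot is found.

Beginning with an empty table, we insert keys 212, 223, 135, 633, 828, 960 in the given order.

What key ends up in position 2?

Insert 212: h=9, slot 9 empty => index 9.
Insert 223: h=9, slot 9 occupied => index 10.
Insert 135: h=9, slots 9,10 occupied => index 2.
Insert 633: h=2, slot 2 occupied => index 3.
Insert 828: h=9, slots 9,10,2 occupied => index 7.
Insert 960: h=9, slots 9,10,2,7,3 occupied => index 1.
Table: [—, 960, 135, 633, —, —, —, 828, —, 212, 223]

135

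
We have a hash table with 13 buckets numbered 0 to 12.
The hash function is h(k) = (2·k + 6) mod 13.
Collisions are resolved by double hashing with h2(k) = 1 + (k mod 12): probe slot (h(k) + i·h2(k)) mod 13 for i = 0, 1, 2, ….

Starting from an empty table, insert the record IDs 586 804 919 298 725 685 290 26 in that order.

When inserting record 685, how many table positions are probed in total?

5

586 hashes to 8; slot 8 is free → place at 8.
804 hashes to 2; slot 2 is free → place at 2.
919 hashes to 11; slot 11 is free → place at 11.
298 hashes to 4; slot 4 is free → place at 4.
725 hashes to 0; slot 0 is free → place at 0.
685 hashes to 11, h2=2; 11,0,2,4 taken → place at 6.
290 hashes to 1; slot 1 is free → place at 1.
26 hashes to 6, h2=3; 6 taken → place at 9.
Table: [725, 290, 804, -, 298, -, 685, -, 586, 26, -, 919, -]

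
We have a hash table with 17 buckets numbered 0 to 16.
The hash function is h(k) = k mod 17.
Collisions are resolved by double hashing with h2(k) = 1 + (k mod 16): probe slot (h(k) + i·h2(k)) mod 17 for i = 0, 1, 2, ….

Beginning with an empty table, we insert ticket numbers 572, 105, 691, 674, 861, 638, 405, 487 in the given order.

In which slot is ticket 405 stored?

4

572 hashes to 11; slot 11 is free => place at 11.
105 hashes to 3; slot 3 is free => place at 3.
691 hashes to 11, h2=4; 11 taken => place at 15.
674 hashes to 11, h2=3; 11 taken => place at 14.
861 hashes to 11, h2=14; 11 taken => place at 8.
638 hashes to 9; slot 9 is free => place at 9.
405 hashes to 14, h2=6; 14,3,9,15 taken => place at 4.
487 hashes to 11, h2=8; 11 taken => place at 2.
Table: [_, _, 487, 105, 405, _, _, _, 861, 638, _, 572, _, _, 674, 691, _]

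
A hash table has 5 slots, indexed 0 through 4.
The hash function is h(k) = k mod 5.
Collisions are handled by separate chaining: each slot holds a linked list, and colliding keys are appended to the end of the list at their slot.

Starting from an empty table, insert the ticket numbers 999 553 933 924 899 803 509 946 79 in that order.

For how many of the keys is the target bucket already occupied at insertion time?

6

999 → bucket 4
553 → bucket 3
933 → bucket 3 (collision)
924 → bucket 4 (collision)
899 → bucket 4 (collision)
803 → bucket 3 (collision)
509 → bucket 4 (collision)
946 → bucket 1
79 → bucket 4 (collision)
Final buckets:
0: ∅
1: 946
2: ∅
3: 553 -> 933 -> 803
4: 999 -> 924 -> 899 -> 509 -> 79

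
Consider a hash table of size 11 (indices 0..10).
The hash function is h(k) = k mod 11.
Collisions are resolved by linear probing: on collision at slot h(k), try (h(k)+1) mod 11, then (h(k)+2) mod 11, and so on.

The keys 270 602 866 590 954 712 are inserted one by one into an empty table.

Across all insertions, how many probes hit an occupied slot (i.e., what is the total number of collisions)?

6

Insert 270: h=6, slot 6 empty → index 6.
Insert 602: h=8, slot 8 empty → index 8.
Insert 866: h=8, slot 8 occupied → index 9.
Insert 590: h=7, slot 7 empty → index 7.
Insert 954: h=8, slots 8,9 occupied → index 10.
Insert 712: h=8, slots 8,9,10 occupied → index 0.
Table: [712, -, -, -, -, -, 270, 590, 602, 866, 954]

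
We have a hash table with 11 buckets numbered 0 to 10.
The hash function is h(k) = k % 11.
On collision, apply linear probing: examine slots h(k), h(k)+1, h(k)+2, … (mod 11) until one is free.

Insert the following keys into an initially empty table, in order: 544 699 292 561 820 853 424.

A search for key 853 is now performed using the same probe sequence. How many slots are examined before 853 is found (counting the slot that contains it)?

4

544 hashes to 5; slot 5 is free → place at 5.
699 hashes to 6; slot 6 is free → place at 6.
292 hashes to 6; 6 taken → place at 7.
561 hashes to 0; slot 0 is free → place at 0.
820 hashes to 6; 6,7 taken → place at 8.
853 hashes to 6; 6,7,8 taken → place at 9.
424 hashes to 6; 6,7,8,9 taken → place at 10.
Table: [561, -, -, -, -, 544, 699, 292, 820, 853, 424]
Lookup 853: h=6, probe 6,7,8,9 → found at 9.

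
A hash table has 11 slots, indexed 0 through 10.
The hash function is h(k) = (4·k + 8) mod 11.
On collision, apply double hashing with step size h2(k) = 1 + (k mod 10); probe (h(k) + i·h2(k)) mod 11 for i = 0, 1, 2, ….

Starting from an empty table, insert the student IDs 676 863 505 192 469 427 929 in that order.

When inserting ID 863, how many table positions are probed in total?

676 hashes to 6; slot 6 is free => place at 6.
863 hashes to 6, h2=4; 6 taken => place at 10.
505 hashes to 4; slot 4 is free => place at 4.
192 hashes to 6, h2=3; 6 taken => place at 9.
469 hashes to 3; slot 3 is free => place at 3.
427 hashes to 0; slot 0 is free => place at 0.
929 hashes to 6, h2=10; 6 taken => place at 5.
Table: [427, —, —, 469, 505, 929, 676, —, —, 192, 863]

2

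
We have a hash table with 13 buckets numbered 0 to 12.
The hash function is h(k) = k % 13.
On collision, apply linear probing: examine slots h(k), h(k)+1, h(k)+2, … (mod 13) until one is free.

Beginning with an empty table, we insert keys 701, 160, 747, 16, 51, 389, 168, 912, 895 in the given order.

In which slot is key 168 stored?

2

Insert 701: h=12, slot 12 empty => index 12.
Insert 160: h=4, slot 4 empty => index 4.
Insert 747: h=6, slot 6 empty => index 6.
Insert 16: h=3, slot 3 empty => index 3.
Insert 51: h=12, slot 12 occupied => index 0.
Insert 389: h=12, slots 12,0 occupied => index 1.
Insert 168: h=12, slots 12,0,1 occupied => index 2.
Insert 912: h=2, slots 2,3,4 occupied => index 5.
Insert 895: h=11, slot 11 empty => index 11.
Table: [51, 389, 168, 16, 160, 912, 747, —, —, —, —, 895, 701]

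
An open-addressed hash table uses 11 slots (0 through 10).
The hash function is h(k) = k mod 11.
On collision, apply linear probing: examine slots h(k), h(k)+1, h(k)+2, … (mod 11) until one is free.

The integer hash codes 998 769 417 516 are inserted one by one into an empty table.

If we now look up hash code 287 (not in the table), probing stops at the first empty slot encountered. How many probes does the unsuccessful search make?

998: h=8 => slot 8
769: h=10 => slot 10
417: h=10, probe 10,0 => slot 0
516: h=10, probe 10,0,1 => slot 1
Table: [417, 516, _, _, _, _, _, _, 998, _, 769]
Lookup 287: h=1, probe 1,2 → slot 2 empty, not found.

2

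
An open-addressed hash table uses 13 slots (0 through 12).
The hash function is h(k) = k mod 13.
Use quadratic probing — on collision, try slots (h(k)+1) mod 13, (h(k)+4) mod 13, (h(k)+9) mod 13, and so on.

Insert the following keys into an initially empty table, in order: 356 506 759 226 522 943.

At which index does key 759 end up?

6

Insert 356: h=5, slot 5 empty → index 5.
Insert 506: h=12, slot 12 empty → index 12.
Insert 759: h=5, slot 5 occupied → index 6.
Insert 226: h=5, slots 5,6 occupied → index 9.
Insert 522: h=2, slot 2 empty → index 2.
Insert 943: h=7, slot 7 empty → index 7.
Table: [-, -, 522, -, -, 356, 759, 943, -, 226, -, -, 506]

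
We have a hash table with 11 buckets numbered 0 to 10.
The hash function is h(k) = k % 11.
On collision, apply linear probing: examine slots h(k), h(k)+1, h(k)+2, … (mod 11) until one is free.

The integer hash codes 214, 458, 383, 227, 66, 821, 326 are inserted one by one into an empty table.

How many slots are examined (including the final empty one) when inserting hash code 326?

214: h=5 → slot 5
458: h=7 → slot 7
383: h=9 → slot 9
227: h=7, probe 7,8 → slot 8
66: h=0 → slot 0
821: h=7, probe 7,8,9,10 → slot 10
326: h=7, probe 7,8,9,10,0,1 → slot 1
Table: [66, 326, _, _, _, 214, _, 458, 227, 383, 821]

6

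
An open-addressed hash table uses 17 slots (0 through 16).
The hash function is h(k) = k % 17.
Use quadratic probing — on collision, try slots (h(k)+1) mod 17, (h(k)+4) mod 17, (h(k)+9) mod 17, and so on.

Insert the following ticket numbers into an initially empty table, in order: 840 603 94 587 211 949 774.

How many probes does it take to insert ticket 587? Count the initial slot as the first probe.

2

840 hashes to 7; slot 7 is free -> place at 7.
603 hashes to 8; slot 8 is free -> place at 8.
94 hashes to 9; slot 9 is free -> place at 9.
587 hashes to 9; 9 taken -> place at 10.
211 hashes to 7; 7,8 taken -> place at 11.
949 hashes to 14; slot 14 is free -> place at 14.
774 hashes to 9; 9,10 taken -> place at 13.
Table: [-, -, -, -, -, -, -, 840, 603, 94, 587, 211, -, 774, 949, -, -]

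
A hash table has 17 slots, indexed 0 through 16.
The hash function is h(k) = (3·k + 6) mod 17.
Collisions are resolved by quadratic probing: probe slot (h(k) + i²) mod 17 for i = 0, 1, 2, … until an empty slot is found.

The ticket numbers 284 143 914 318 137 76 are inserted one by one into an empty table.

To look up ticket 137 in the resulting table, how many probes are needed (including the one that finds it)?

3

Insert 284: h=8, slot 8 empty → index 8.
Insert 143: h=10, slot 10 empty → index 10.
Insert 914: h=11, slot 11 empty → index 11.
Insert 318: h=8, slot 8 occupied → index 9.
Insert 137: h=9, slots 9,10 occupied → index 13.
Insert 76: h=13, slot 13 occupied → index 14.
Table: [-, -, -, -, -, -, -, -, 284, 318, 143, 914, -, 137, 76, -, -]
Lookup 137: h=9, probe 9,10,13 → found at 13.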